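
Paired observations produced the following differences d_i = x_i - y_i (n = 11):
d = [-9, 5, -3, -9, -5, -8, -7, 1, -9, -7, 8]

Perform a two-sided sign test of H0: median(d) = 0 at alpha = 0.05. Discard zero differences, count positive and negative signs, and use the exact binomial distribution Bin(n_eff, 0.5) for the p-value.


Step 1: Discard zero differences. Original n = 11; n_eff = number of nonzero differences = 11.
Nonzero differences (with sign): -9, +5, -3, -9, -5, -8, -7, +1, -9, -7, +8
Step 2: Count signs: positive = 3, negative = 8.
Step 3: Under H0: P(positive) = 0.5, so the number of positives S ~ Bin(11, 0.5).
Step 4: Two-sided exact p-value = sum of Bin(11,0.5) probabilities at or below the observed probability = 0.226562.
Step 5: alpha = 0.05. fail to reject H0.

n_eff = 11, pos = 3, neg = 8, p = 0.226562, fail to reject H0.


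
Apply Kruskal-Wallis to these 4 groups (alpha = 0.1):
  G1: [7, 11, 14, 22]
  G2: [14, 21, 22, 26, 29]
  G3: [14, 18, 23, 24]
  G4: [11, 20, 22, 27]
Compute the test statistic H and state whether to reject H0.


Step 1: Combine all N = 17 observations and assign midranks.
sorted (value, group, rank): (7,G1,1), (11,G1,2.5), (11,G4,2.5), (14,G1,5), (14,G2,5), (14,G3,5), (18,G3,7), (20,G4,8), (21,G2,9), (22,G1,11), (22,G2,11), (22,G4,11), (23,G3,13), (24,G3,14), (26,G2,15), (27,G4,16), (29,G2,17)
Step 2: Sum ranks within each group.
R_1 = 19.5 (n_1 = 4)
R_2 = 57 (n_2 = 5)
R_3 = 39 (n_3 = 4)
R_4 = 37.5 (n_4 = 4)
Step 3: H = 12/(N(N+1)) * sum(R_i^2/n_i) - 3(N+1)
     = 12/(17*18) * (19.5^2/4 + 57^2/5 + 39^2/4 + 37.5^2/4) - 3*18
     = 0.039216 * 1476.67 - 54
     = 3.908824.
Step 4: Ties present; correction factor C = 1 - 54/(17^3 - 17) = 0.988971. Corrected H = 3.908824 / 0.988971 = 3.952416.
Step 5: Under H0, H ~ chi^2(3); p-value = 0.266648.
Step 6: alpha = 0.1. fail to reject H0.

H = 3.9524, df = 3, p = 0.266648, fail to reject H0.


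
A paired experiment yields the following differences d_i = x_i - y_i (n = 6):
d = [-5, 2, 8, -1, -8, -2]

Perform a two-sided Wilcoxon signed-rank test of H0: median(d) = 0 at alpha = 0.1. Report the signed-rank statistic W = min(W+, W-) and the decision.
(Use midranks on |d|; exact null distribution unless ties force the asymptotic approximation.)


Step 1: Drop any zero differences (none here) and take |d_i|.
|d| = [5, 2, 8, 1, 8, 2]
Step 2: Midrank |d_i| (ties get averaged ranks).
ranks: |5|->4, |2|->2.5, |8|->5.5, |1|->1, |8|->5.5, |2|->2.5
Step 3: Attach original signs; sum ranks with positive sign and with negative sign.
W+ = 2.5 + 5.5 = 8
W- = 4 + 1 + 5.5 + 2.5 = 13
(Check: W+ + W- = 21 should equal n(n+1)/2 = 21.)
Step 4: Test statistic W = min(W+, W-) = 8.
Step 5: Ties in |d|, so use the tie-corrected normal approximation.
        E[W] = n(n+1)/4 = 6*7/4 = 10.5.
        Tie groups: |d|=2 (t=2), |d|=8 (t=2); sum(t^3 - t) = 12.
        Var[W] = n(n+1)(2n+1)/24 - sum(t^3-t)/48 = 546/24 - 12/48 = 22.5.
        z = (W - E[W]) / sqrt(Var[W]) = (8 - 10.5) / 4.7434 = -0.5270.
        Two-sided p = 2*Phi(z) = 0.598161.
Step 6: alpha = 0.1. fail to reject H0.

W+ = 8, W- = 13, W = min = 8, p = 0.598161, fail to reject H0.


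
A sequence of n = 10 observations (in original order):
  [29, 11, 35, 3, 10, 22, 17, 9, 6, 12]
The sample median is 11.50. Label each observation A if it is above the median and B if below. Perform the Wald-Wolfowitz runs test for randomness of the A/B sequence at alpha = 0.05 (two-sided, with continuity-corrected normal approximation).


Step 1: Compute median = 11.50; label A = above, B = below.
Labels in order: ABABBAABBA  (n_A = 5, n_B = 5)
Step 2: Count runs R = 7.
Step 3: Under H0 (random ordering), E[R] = 2*n_A*n_B/(n_A+n_B) + 1 = 2*5*5/10 + 1 = 6.0000.
        Var[R] = 2*n_A*n_B*(2*n_A*n_B - n_A - n_B) / ((n_A+n_B)^2 * (n_A+n_B-1)) = 2000/900 = 2.2222.
        SD[R] = 1.4907.
Step 4: Continuity-corrected z = (R - 0.5 - E[R]) / SD[R] = (7 - 0.5 - 6.0000) / 1.4907 = 0.3354.
Step 5: Two-sided p-value via normal approximation = 2*(1 - Phi(|z|)) = 0.737316.
Step 6: alpha = 0.05. fail to reject H0.

R = 7, z = 0.3354, p = 0.737316, fail to reject H0.


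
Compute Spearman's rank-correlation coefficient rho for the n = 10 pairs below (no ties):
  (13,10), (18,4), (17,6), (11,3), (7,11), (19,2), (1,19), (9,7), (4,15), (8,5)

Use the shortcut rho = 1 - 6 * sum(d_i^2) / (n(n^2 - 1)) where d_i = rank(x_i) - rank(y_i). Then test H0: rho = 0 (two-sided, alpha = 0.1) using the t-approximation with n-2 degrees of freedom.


Step 1: Rank x and y separately (midranks; no ties here).
rank(x): 13->7, 18->9, 17->8, 11->6, 7->3, 19->10, 1->1, 9->5, 4->2, 8->4
rank(y): 10->7, 4->3, 6->5, 3->2, 11->8, 2->1, 19->10, 7->6, 15->9, 5->4
Step 2: d_i = R_x(i) - R_y(i); compute d_i^2.
  (7-7)^2=0, (9-3)^2=36, (8-5)^2=9, (6-2)^2=16, (3-8)^2=25, (10-1)^2=81, (1-10)^2=81, (5-6)^2=1, (2-9)^2=49, (4-4)^2=0
sum(d^2) = 298.
Step 3: rho = 1 - 6*298 / (10*(10^2 - 1)) = 1 - 1788/990 = -0.806061.
Step 4: Under H0, t = rho * sqrt((n-2)/(1-rho^2)) = -3.8522 ~ t(8).
Step 5: Two-sided p-value from the t-distribution with 8 df = 0.004862.
Step 6: alpha = 0.1. reject H0.

rho = -0.8061, p = 0.004862, reject H0 at alpha = 0.1.


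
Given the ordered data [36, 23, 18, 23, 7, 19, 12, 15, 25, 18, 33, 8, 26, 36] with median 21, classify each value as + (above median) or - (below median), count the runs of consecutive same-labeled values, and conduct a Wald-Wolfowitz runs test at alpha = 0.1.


Step 1: Compute median = 21; label A = above, B = below.
Labels in order: AABABBBBABABAA  (n_A = 7, n_B = 7)
Step 2: Count runs R = 9.
Step 3: Under H0 (random ordering), E[R] = 2*n_A*n_B/(n_A+n_B) + 1 = 2*7*7/14 + 1 = 8.0000.
        Var[R] = 2*n_A*n_B*(2*n_A*n_B - n_A - n_B) / ((n_A+n_B)^2 * (n_A+n_B-1)) = 8232/2548 = 3.2308.
        SD[R] = 1.7974.
Step 4: Continuity-corrected z = (R - 0.5 - E[R]) / SD[R] = (9 - 0.5 - 8.0000) / 1.7974 = 0.2782.
Step 5: Two-sided p-value via normal approximation = 2*(1 - Phi(|z|)) = 0.780879.
Step 6: alpha = 0.1. fail to reject H0.

R = 9, z = 0.2782, p = 0.780879, fail to reject H0.


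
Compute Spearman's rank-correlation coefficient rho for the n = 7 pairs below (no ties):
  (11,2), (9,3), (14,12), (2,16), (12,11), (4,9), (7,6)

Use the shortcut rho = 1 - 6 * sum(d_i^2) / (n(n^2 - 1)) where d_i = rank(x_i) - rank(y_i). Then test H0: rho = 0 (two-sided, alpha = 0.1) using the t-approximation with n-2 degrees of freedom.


Step 1: Rank x and y separately (midranks; no ties here).
rank(x): 11->5, 9->4, 14->7, 2->1, 12->6, 4->2, 7->3
rank(y): 2->1, 3->2, 12->6, 16->7, 11->5, 9->4, 6->3
Step 2: d_i = R_x(i) - R_y(i); compute d_i^2.
  (5-1)^2=16, (4-2)^2=4, (7-6)^2=1, (1-7)^2=36, (6-5)^2=1, (2-4)^2=4, (3-3)^2=0
sum(d^2) = 62.
Step 3: rho = 1 - 6*62 / (7*(7^2 - 1)) = 1 - 372/336 = -0.107143.
Step 4: Under H0, t = rho * sqrt((n-2)/(1-rho^2)) = -0.2410 ~ t(5).
Step 5: Two-sided p-value from the t-distribution with 5 df = 0.819151.
Step 6: alpha = 0.1. fail to reject H0.

rho = -0.1071, p = 0.819151, fail to reject H0 at alpha = 0.1.


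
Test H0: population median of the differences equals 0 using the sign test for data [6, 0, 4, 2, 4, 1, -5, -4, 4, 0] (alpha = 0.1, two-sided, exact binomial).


Step 1: Discard zero differences. Original n = 10; n_eff = number of nonzero differences = 8.
Nonzero differences (with sign): +6, +4, +2, +4, +1, -5, -4, +4
Step 2: Count signs: positive = 6, negative = 2.
Step 3: Under H0: P(positive) = 0.5, so the number of positives S ~ Bin(8, 0.5).
Step 4: Two-sided exact p-value = sum of Bin(8,0.5) probabilities at or below the observed probability = 0.289062.
Step 5: alpha = 0.1. fail to reject H0.

n_eff = 8, pos = 6, neg = 2, p = 0.289062, fail to reject H0.


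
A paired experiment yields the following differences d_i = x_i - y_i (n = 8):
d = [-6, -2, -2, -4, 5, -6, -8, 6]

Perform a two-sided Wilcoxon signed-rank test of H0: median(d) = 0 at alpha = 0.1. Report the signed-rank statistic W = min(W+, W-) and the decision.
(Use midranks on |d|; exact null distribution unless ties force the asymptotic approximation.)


Step 1: Drop any zero differences (none here) and take |d_i|.
|d| = [6, 2, 2, 4, 5, 6, 8, 6]
Step 2: Midrank |d_i| (ties get averaged ranks).
ranks: |6|->6, |2|->1.5, |2|->1.5, |4|->3, |5|->4, |6|->6, |8|->8, |6|->6
Step 3: Attach original signs; sum ranks with positive sign and with negative sign.
W+ = 4 + 6 = 10
W- = 6 + 1.5 + 1.5 + 3 + 6 + 8 = 26
(Check: W+ + W- = 36 should equal n(n+1)/2 = 36.)
Step 4: Test statistic W = min(W+, W-) = 10.
Step 5: Ties in |d|, so use the tie-corrected normal approximation.
        E[W] = n(n+1)/4 = 8*9/4 = 18.
        Tie groups: |d|=2 (t=2), |d|=6 (t=3); sum(t^3 - t) = 30.
        Var[W] = n(n+1)(2n+1)/24 - sum(t^3-t)/48 = 1224/24 - 30/48 = 50.375.
        z = (W - E[W]) / sqrt(Var[W]) = (10 - 18) / 7.0975 = -1.1272.
        Two-sided p = 2*Phi(z) = 0.259678.
Step 6: alpha = 0.1. fail to reject H0.

W+ = 10, W- = 26, W = min = 10, p = 0.259678, fail to reject H0.


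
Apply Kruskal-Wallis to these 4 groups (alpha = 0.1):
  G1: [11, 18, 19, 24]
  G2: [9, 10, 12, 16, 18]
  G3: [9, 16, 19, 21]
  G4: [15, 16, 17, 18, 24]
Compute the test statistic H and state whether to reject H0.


Step 1: Combine all N = 18 observations and assign midranks.
sorted (value, group, rank): (9,G2,1.5), (9,G3,1.5), (10,G2,3), (11,G1,4), (12,G2,5), (15,G4,6), (16,G2,8), (16,G3,8), (16,G4,8), (17,G4,10), (18,G1,12), (18,G2,12), (18,G4,12), (19,G1,14.5), (19,G3,14.5), (21,G3,16), (24,G1,17.5), (24,G4,17.5)
Step 2: Sum ranks within each group.
R_1 = 48 (n_1 = 4)
R_2 = 29.5 (n_2 = 5)
R_3 = 40 (n_3 = 4)
R_4 = 53.5 (n_4 = 5)
Step 3: H = 12/(N(N+1)) * sum(R_i^2/n_i) - 3(N+1)
     = 12/(18*19) * (48^2/4 + 29.5^2/5 + 40^2/4 + 53.5^2/5) - 3*19
     = 0.035088 * 1722.5 - 57
     = 3.438596.
Step 4: Ties present; correction factor C = 1 - 66/(18^3 - 18) = 0.988648. Corrected H = 3.438596 / 0.988648 = 3.478079.
Step 5: Under H0, H ~ chi^2(3); p-value = 0.323616.
Step 6: alpha = 0.1. fail to reject H0.

H = 3.4781, df = 3, p = 0.323616, fail to reject H0.


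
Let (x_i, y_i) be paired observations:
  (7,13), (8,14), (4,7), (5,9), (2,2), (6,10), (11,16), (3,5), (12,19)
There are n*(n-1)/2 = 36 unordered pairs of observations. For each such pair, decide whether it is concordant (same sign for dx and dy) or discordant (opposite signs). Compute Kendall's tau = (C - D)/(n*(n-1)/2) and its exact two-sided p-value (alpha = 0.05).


Step 1: Enumerate the 36 unordered pairs (i,j) with i<j and classify each by sign(x_j-x_i) * sign(y_j-y_i).
  (1,2):dx=+1,dy=+1->C; (1,3):dx=-3,dy=-6->C; (1,4):dx=-2,dy=-4->C; (1,5):dx=-5,dy=-11->C
  (1,6):dx=-1,dy=-3->C; (1,7):dx=+4,dy=+3->C; (1,8):dx=-4,dy=-8->C; (1,9):dx=+5,dy=+6->C
  (2,3):dx=-4,dy=-7->C; (2,4):dx=-3,dy=-5->C; (2,5):dx=-6,dy=-12->C; (2,6):dx=-2,dy=-4->C
  (2,7):dx=+3,dy=+2->C; (2,8):dx=-5,dy=-9->C; (2,9):dx=+4,dy=+5->C; (3,4):dx=+1,dy=+2->C
  (3,5):dx=-2,dy=-5->C; (3,6):dx=+2,dy=+3->C; (3,7):dx=+7,dy=+9->C; (3,8):dx=-1,dy=-2->C
  (3,9):dx=+8,dy=+12->C; (4,5):dx=-3,dy=-7->C; (4,6):dx=+1,dy=+1->C; (4,7):dx=+6,dy=+7->C
  (4,8):dx=-2,dy=-4->C; (4,9):dx=+7,dy=+10->C; (5,6):dx=+4,dy=+8->C; (5,7):dx=+9,dy=+14->C
  (5,8):dx=+1,dy=+3->C; (5,9):dx=+10,dy=+17->C; (6,7):dx=+5,dy=+6->C; (6,8):dx=-3,dy=-5->C
  (6,9):dx=+6,dy=+9->C; (7,8):dx=-8,dy=-11->C; (7,9):dx=+1,dy=+3->C; (8,9):dx=+9,dy=+14->C
Step 2: C = 36, D = 0, total pairs = 36.
Step 3: tau = (C - D)/(n(n-1)/2) = (36 - 0)/36 = 1.000000.
Step 4: Exact two-sided p-value (enumerate n! = 362880 permutations of y under H0): p = 0.000006.
Step 5: alpha = 0.05. reject H0.

tau_b = 1.0000 (C=36, D=0), p = 0.000006, reject H0.


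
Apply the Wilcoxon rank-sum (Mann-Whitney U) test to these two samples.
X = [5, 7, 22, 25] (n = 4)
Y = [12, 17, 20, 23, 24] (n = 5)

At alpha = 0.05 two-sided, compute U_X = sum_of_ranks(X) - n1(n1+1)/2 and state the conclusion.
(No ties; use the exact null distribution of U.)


Step 1: Combine and sort all 9 observations; assign midranks.
sorted (value, group): (5,X), (7,X), (12,Y), (17,Y), (20,Y), (22,X), (23,Y), (24,Y), (25,X)
ranks: 5->1, 7->2, 12->3, 17->4, 20->5, 22->6, 23->7, 24->8, 25->9
Step 2: Rank sum for X: R1 = 1 + 2 + 6 + 9 = 18.
Step 3: U_X = R1 - n1(n1+1)/2 = 18 - 4*5/2 = 18 - 10 = 8.
       U_Y = n1*n2 - U_X = 20 - 8 = 12.
Step 4: No ties, so the exact null distribution of U (based on enumerating the C(9,4) = 126 equally likely rank assignments) gives the two-sided p-value.
Step 5: p-value = 0.730159; compare to alpha = 0.05. fail to reject H0.

U_X = 8, p = 0.730159, fail to reject H0 at alpha = 0.05.


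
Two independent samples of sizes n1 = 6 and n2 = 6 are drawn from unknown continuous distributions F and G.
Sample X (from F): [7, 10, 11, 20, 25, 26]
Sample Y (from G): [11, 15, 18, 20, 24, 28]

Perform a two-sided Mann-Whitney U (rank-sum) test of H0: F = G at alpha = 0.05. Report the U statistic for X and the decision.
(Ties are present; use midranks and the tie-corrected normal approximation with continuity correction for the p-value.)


Step 1: Combine and sort all 12 observations; assign midranks.
sorted (value, group): (7,X), (10,X), (11,X), (11,Y), (15,Y), (18,Y), (20,X), (20,Y), (24,Y), (25,X), (26,X), (28,Y)
ranks: 7->1, 10->2, 11->3.5, 11->3.5, 15->5, 18->6, 20->7.5, 20->7.5, 24->9, 25->10, 26->11, 28->12
Step 2: Rank sum for X: R1 = 1 + 2 + 3.5 + 7.5 + 10 + 11 = 35.
Step 3: U_X = R1 - n1(n1+1)/2 = 35 - 6*7/2 = 35 - 21 = 14.
       U_Y = n1*n2 - U_X = 36 - 14 = 22.
Step 4: Ties are present, so use the tie-corrected normal approximation (with continuity correction) for the p-value.
Step 5: p-value = 0.573831; compare to alpha = 0.05. fail to reject H0.

U_X = 14, p = 0.573831, fail to reject H0 at alpha = 0.05.


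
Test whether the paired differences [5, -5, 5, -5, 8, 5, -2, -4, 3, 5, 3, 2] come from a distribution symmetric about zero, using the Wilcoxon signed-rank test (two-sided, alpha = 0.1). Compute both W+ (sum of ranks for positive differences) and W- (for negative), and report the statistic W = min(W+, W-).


Step 1: Drop any zero differences (none here) and take |d_i|.
|d| = [5, 5, 5, 5, 8, 5, 2, 4, 3, 5, 3, 2]
Step 2: Midrank |d_i| (ties get averaged ranks).
ranks: |5|->8.5, |5|->8.5, |5|->8.5, |5|->8.5, |8|->12, |5|->8.5, |2|->1.5, |4|->5, |3|->3.5, |5|->8.5, |3|->3.5, |2|->1.5
Step 3: Attach original signs; sum ranks with positive sign and with negative sign.
W+ = 8.5 + 8.5 + 12 + 8.5 + 3.5 + 8.5 + 3.5 + 1.5 = 54.5
W- = 8.5 + 8.5 + 1.5 + 5 = 23.5
(Check: W+ + W- = 78 should equal n(n+1)/2 = 78.)
Step 4: Test statistic W = min(W+, W-) = 23.5.
Step 5: Ties in |d|, so use the tie-corrected normal approximation.
        E[W] = n(n+1)/4 = 12*13/4 = 39.
        Tie groups: |d|=2 (t=2), |d|=3 (t=2), |d|=5 (t=6); sum(t^3 - t) = 222.
        Var[W] = n(n+1)(2n+1)/24 - sum(t^3-t)/48 = 3900/24 - 222/48 = 157.875.
        z = (W - E[W]) / sqrt(Var[W]) = (23.5 - 39) / 12.5648 = -1.2336.
        Two-sided p = 2*Phi(z) = 0.217351.
Step 6: alpha = 0.1. fail to reject H0.

W+ = 54.5, W- = 23.5, W = min = 23.5, p = 0.217351, fail to reject H0.


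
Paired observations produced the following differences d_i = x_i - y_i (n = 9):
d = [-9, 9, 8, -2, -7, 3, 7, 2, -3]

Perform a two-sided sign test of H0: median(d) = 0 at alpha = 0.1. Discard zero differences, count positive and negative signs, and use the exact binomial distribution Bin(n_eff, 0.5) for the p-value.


Step 1: Discard zero differences. Original n = 9; n_eff = number of nonzero differences = 9.
Nonzero differences (with sign): -9, +9, +8, -2, -7, +3, +7, +2, -3
Step 2: Count signs: positive = 5, negative = 4.
Step 3: Under H0: P(positive) = 0.5, so the number of positives S ~ Bin(9, 0.5).
Step 4: Two-sided exact p-value = sum of Bin(9,0.5) probabilities at or below the observed probability = 1.000000.
Step 5: alpha = 0.1. fail to reject H0.

n_eff = 9, pos = 5, neg = 4, p = 1.000000, fail to reject H0.


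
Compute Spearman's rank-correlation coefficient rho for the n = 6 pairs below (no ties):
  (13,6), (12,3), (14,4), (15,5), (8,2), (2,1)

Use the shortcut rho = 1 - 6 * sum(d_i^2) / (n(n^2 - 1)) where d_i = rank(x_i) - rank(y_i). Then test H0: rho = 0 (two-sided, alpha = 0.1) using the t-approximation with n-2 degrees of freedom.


Step 1: Rank x and y separately (midranks; no ties here).
rank(x): 13->4, 12->3, 14->5, 15->6, 8->2, 2->1
rank(y): 6->6, 3->3, 4->4, 5->5, 2->2, 1->1
Step 2: d_i = R_x(i) - R_y(i); compute d_i^2.
  (4-6)^2=4, (3-3)^2=0, (5-4)^2=1, (6-5)^2=1, (2-2)^2=0, (1-1)^2=0
sum(d^2) = 6.
Step 3: rho = 1 - 6*6 / (6*(6^2 - 1)) = 1 - 36/210 = 0.828571.
Step 4: Under H0, t = rho * sqrt((n-2)/(1-rho^2)) = 2.9598 ~ t(4).
Step 5: Two-sided p-value from the t-distribution with 4 df = 0.041563.
Step 6: alpha = 0.1. reject H0.

rho = 0.8286, p = 0.041563, reject H0 at alpha = 0.1.


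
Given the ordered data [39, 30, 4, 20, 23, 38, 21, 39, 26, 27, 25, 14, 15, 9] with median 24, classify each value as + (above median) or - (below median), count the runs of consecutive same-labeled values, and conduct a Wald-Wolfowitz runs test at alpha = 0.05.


Step 1: Compute median = 24; label A = above, B = below.
Labels in order: AABBBABAAAABBB  (n_A = 7, n_B = 7)
Step 2: Count runs R = 6.
Step 3: Under H0 (random ordering), E[R] = 2*n_A*n_B/(n_A+n_B) + 1 = 2*7*7/14 + 1 = 8.0000.
        Var[R] = 2*n_A*n_B*(2*n_A*n_B - n_A - n_B) / ((n_A+n_B)^2 * (n_A+n_B-1)) = 8232/2548 = 3.2308.
        SD[R] = 1.7974.
Step 4: Continuity-corrected z = (R + 0.5 - E[R]) / SD[R] = (6 + 0.5 - 8.0000) / 1.7974 = -0.8345.
Step 5: Two-sided p-value via normal approximation = 2*(1 - Phi(|z|)) = 0.403986.
Step 6: alpha = 0.05. fail to reject H0.

R = 6, z = -0.8345, p = 0.403986, fail to reject H0.


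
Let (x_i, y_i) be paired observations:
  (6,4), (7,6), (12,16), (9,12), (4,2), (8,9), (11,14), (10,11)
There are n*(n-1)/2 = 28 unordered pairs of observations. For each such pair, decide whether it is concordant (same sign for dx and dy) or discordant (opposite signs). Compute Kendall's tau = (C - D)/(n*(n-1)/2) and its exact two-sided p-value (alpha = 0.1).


Step 1: Enumerate the 28 unordered pairs (i,j) with i<j and classify each by sign(x_j-x_i) * sign(y_j-y_i).
  (1,2):dx=+1,dy=+2->C; (1,3):dx=+6,dy=+12->C; (1,4):dx=+3,dy=+8->C; (1,5):dx=-2,dy=-2->C
  (1,6):dx=+2,dy=+5->C; (1,7):dx=+5,dy=+10->C; (1,8):dx=+4,dy=+7->C; (2,3):dx=+5,dy=+10->C
  (2,4):dx=+2,dy=+6->C; (2,5):dx=-3,dy=-4->C; (2,6):dx=+1,dy=+3->C; (2,7):dx=+4,dy=+8->C
  (2,8):dx=+3,dy=+5->C; (3,4):dx=-3,dy=-4->C; (3,5):dx=-8,dy=-14->C; (3,6):dx=-4,dy=-7->C
  (3,7):dx=-1,dy=-2->C; (3,8):dx=-2,dy=-5->C; (4,5):dx=-5,dy=-10->C; (4,6):dx=-1,dy=-3->C
  (4,7):dx=+2,dy=+2->C; (4,8):dx=+1,dy=-1->D; (5,6):dx=+4,dy=+7->C; (5,7):dx=+7,dy=+12->C
  (5,8):dx=+6,dy=+9->C; (6,7):dx=+3,dy=+5->C; (6,8):dx=+2,dy=+2->C; (7,8):dx=-1,dy=-3->C
Step 2: C = 27, D = 1, total pairs = 28.
Step 3: tau = (C - D)/(n(n-1)/2) = (27 - 1)/28 = 0.928571.
Step 4: Exact two-sided p-value (enumerate n! = 40320 permutations of y under H0): p = 0.000397.
Step 5: alpha = 0.1. reject H0.

tau_b = 0.9286 (C=27, D=1), p = 0.000397, reject H0.


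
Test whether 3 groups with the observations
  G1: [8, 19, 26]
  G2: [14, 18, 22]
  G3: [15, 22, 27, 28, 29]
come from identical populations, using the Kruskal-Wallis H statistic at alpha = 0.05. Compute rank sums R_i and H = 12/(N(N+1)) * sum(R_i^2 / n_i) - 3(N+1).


Step 1: Combine all N = 11 observations and assign midranks.
sorted (value, group, rank): (8,G1,1), (14,G2,2), (15,G3,3), (18,G2,4), (19,G1,5), (22,G2,6.5), (22,G3,6.5), (26,G1,8), (27,G3,9), (28,G3,10), (29,G3,11)
Step 2: Sum ranks within each group.
R_1 = 14 (n_1 = 3)
R_2 = 12.5 (n_2 = 3)
R_3 = 39.5 (n_3 = 5)
Step 3: H = 12/(N(N+1)) * sum(R_i^2/n_i) - 3(N+1)
     = 12/(11*12) * (14^2/3 + 12.5^2/3 + 39.5^2/5) - 3*12
     = 0.090909 * 429.467 - 36
     = 3.042424.
Step 4: Ties present; correction factor C = 1 - 6/(11^3 - 11) = 0.995455. Corrected H = 3.042424 / 0.995455 = 3.056317.
Step 5: Under H0, H ~ chi^2(2); p-value = 0.216935.
Step 6: alpha = 0.05. fail to reject H0.

H = 3.0563, df = 2, p = 0.216935, fail to reject H0.


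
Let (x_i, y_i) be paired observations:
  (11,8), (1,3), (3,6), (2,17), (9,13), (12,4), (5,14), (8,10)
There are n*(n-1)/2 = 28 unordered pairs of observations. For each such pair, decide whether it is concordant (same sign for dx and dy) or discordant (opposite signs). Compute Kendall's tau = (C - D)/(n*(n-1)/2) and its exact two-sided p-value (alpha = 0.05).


Step 1: Enumerate the 28 unordered pairs (i,j) with i<j and classify each by sign(x_j-x_i) * sign(y_j-y_i).
  (1,2):dx=-10,dy=-5->C; (1,3):dx=-8,dy=-2->C; (1,4):dx=-9,dy=+9->D; (1,5):dx=-2,dy=+5->D
  (1,6):dx=+1,dy=-4->D; (1,7):dx=-6,dy=+6->D; (1,8):dx=-3,dy=+2->D; (2,3):dx=+2,dy=+3->C
  (2,4):dx=+1,dy=+14->C; (2,5):dx=+8,dy=+10->C; (2,6):dx=+11,dy=+1->C; (2,7):dx=+4,dy=+11->C
  (2,8):dx=+7,dy=+7->C; (3,4):dx=-1,dy=+11->D; (3,5):dx=+6,dy=+7->C; (3,6):dx=+9,dy=-2->D
  (3,7):dx=+2,dy=+8->C; (3,8):dx=+5,dy=+4->C; (4,5):dx=+7,dy=-4->D; (4,6):dx=+10,dy=-13->D
  (4,7):dx=+3,dy=-3->D; (4,8):dx=+6,dy=-7->D; (5,6):dx=+3,dy=-9->D; (5,7):dx=-4,dy=+1->D
  (5,8):dx=-1,dy=-3->C; (6,7):dx=-7,dy=+10->D; (6,8):dx=-4,dy=+6->D; (7,8):dx=+3,dy=-4->D
Step 2: C = 12, D = 16, total pairs = 28.
Step 3: tau = (C - D)/(n(n-1)/2) = (12 - 16)/28 = -0.142857.
Step 4: Exact two-sided p-value (enumerate n! = 40320 permutations of y under H0): p = 0.719544.
Step 5: alpha = 0.05. fail to reject H0.

tau_b = -0.1429 (C=12, D=16), p = 0.719544, fail to reject H0.


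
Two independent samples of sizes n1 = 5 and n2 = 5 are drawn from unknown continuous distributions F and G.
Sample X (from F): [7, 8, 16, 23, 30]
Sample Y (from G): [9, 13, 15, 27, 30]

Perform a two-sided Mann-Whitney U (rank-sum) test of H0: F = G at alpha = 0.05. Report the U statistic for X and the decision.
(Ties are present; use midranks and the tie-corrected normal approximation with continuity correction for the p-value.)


Step 1: Combine and sort all 10 observations; assign midranks.
sorted (value, group): (7,X), (8,X), (9,Y), (13,Y), (15,Y), (16,X), (23,X), (27,Y), (30,X), (30,Y)
ranks: 7->1, 8->2, 9->3, 13->4, 15->5, 16->6, 23->7, 27->8, 30->9.5, 30->9.5
Step 2: Rank sum for X: R1 = 1 + 2 + 6 + 7 + 9.5 = 25.5.
Step 3: U_X = R1 - n1(n1+1)/2 = 25.5 - 5*6/2 = 25.5 - 15 = 10.5.
       U_Y = n1*n2 - U_X = 25 - 10.5 = 14.5.
Step 4: Ties are present, so use the tie-corrected normal approximation (with continuity correction) for the p-value.
Step 5: p-value = 0.753298; compare to alpha = 0.05. fail to reject H0.

U_X = 10.5, p = 0.753298, fail to reject H0 at alpha = 0.05.


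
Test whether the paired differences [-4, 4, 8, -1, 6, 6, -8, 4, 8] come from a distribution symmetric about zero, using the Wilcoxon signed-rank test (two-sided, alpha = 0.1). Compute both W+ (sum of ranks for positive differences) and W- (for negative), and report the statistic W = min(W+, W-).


Step 1: Drop any zero differences (none here) and take |d_i|.
|d| = [4, 4, 8, 1, 6, 6, 8, 4, 8]
Step 2: Midrank |d_i| (ties get averaged ranks).
ranks: |4|->3, |4|->3, |8|->8, |1|->1, |6|->5.5, |6|->5.5, |8|->8, |4|->3, |8|->8
Step 3: Attach original signs; sum ranks with positive sign and with negative sign.
W+ = 3 + 8 + 5.5 + 5.5 + 3 + 8 = 33
W- = 3 + 1 + 8 = 12
(Check: W+ + W- = 45 should equal n(n+1)/2 = 45.)
Step 4: Test statistic W = min(W+, W-) = 12.
Step 5: Ties in |d|, so use the tie-corrected normal approximation.
        E[W] = n(n+1)/4 = 9*10/4 = 22.5.
        Tie groups: |d|=4 (t=3), |d|=6 (t=2), |d|=8 (t=3); sum(t^3 - t) = 54.
        Var[W] = n(n+1)(2n+1)/24 - sum(t^3-t)/48 = 1710/24 - 54/48 = 70.125.
        z = (W - E[W]) / sqrt(Var[W]) = (12 - 22.5) / 8.3741 = -1.2539.
        Two-sided p = 2*Phi(z) = 0.209889.
Step 6: alpha = 0.1. fail to reject H0.

W+ = 33, W- = 12, W = min = 12, p = 0.209889, fail to reject H0.


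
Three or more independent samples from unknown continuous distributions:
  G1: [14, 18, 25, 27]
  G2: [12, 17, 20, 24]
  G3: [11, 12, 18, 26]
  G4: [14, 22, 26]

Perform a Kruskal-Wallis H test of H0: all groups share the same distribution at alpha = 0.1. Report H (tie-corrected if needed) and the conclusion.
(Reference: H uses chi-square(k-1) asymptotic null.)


Step 1: Combine all N = 15 observations and assign midranks.
sorted (value, group, rank): (11,G3,1), (12,G2,2.5), (12,G3,2.5), (14,G1,4.5), (14,G4,4.5), (17,G2,6), (18,G1,7.5), (18,G3,7.5), (20,G2,9), (22,G4,10), (24,G2,11), (25,G1,12), (26,G3,13.5), (26,G4,13.5), (27,G1,15)
Step 2: Sum ranks within each group.
R_1 = 39 (n_1 = 4)
R_2 = 28.5 (n_2 = 4)
R_3 = 24.5 (n_3 = 4)
R_4 = 28 (n_4 = 3)
Step 3: H = 12/(N(N+1)) * sum(R_i^2/n_i) - 3(N+1)
     = 12/(15*16) * (39^2/4 + 28.5^2/4 + 24.5^2/4 + 28^2/3) - 3*16
     = 0.050000 * 994.708 - 48
     = 1.735417.
Step 4: Ties present; correction factor C = 1 - 24/(15^3 - 15) = 0.992857. Corrected H = 1.735417 / 0.992857 = 1.747902.
Step 5: Under H0, H ~ chi^2(3); p-value = 0.626337.
Step 6: alpha = 0.1. fail to reject H0.

H = 1.7479, df = 3, p = 0.626337, fail to reject H0.


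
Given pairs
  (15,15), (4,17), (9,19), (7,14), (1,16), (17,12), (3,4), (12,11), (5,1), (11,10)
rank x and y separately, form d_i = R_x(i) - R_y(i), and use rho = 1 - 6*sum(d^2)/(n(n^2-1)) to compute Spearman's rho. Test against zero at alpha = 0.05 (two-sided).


Step 1: Rank x and y separately (midranks; no ties here).
rank(x): 15->9, 4->3, 9->6, 7->5, 1->1, 17->10, 3->2, 12->8, 5->4, 11->7
rank(y): 15->7, 17->9, 19->10, 14->6, 16->8, 12->5, 4->2, 11->4, 1->1, 10->3
Step 2: d_i = R_x(i) - R_y(i); compute d_i^2.
  (9-7)^2=4, (3-9)^2=36, (6-10)^2=16, (5-6)^2=1, (1-8)^2=49, (10-5)^2=25, (2-2)^2=0, (8-4)^2=16, (4-1)^2=9, (7-3)^2=16
sum(d^2) = 172.
Step 3: rho = 1 - 6*172 / (10*(10^2 - 1)) = 1 - 1032/990 = -0.042424.
Step 4: Under H0, t = rho * sqrt((n-2)/(1-rho^2)) = -0.1201 ~ t(8).
Step 5: Two-sided p-value from the t-distribution with 8 df = 0.907364.
Step 6: alpha = 0.05. fail to reject H0.

rho = -0.0424, p = 0.907364, fail to reject H0 at alpha = 0.05.


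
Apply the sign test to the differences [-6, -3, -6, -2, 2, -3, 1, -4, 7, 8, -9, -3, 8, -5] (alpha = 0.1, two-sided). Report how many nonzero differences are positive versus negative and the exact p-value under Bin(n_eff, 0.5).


Step 1: Discard zero differences. Original n = 14; n_eff = number of nonzero differences = 14.
Nonzero differences (with sign): -6, -3, -6, -2, +2, -3, +1, -4, +7, +8, -9, -3, +8, -5
Step 2: Count signs: positive = 5, negative = 9.
Step 3: Under H0: P(positive) = 0.5, so the number of positives S ~ Bin(14, 0.5).
Step 4: Two-sided exact p-value = sum of Bin(14,0.5) probabilities at or below the observed probability = 0.423950.
Step 5: alpha = 0.1. fail to reject H0.

n_eff = 14, pos = 5, neg = 9, p = 0.423950, fail to reject H0.


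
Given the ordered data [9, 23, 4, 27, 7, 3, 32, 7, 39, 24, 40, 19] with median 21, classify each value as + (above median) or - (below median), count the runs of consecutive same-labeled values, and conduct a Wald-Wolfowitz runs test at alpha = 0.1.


Step 1: Compute median = 21; label A = above, B = below.
Labels in order: BABABBABAAAB  (n_A = 6, n_B = 6)
Step 2: Count runs R = 9.
Step 3: Under H0 (random ordering), E[R] = 2*n_A*n_B/(n_A+n_B) + 1 = 2*6*6/12 + 1 = 7.0000.
        Var[R] = 2*n_A*n_B*(2*n_A*n_B - n_A - n_B) / ((n_A+n_B)^2 * (n_A+n_B-1)) = 4320/1584 = 2.7273.
        SD[R] = 1.6514.
Step 4: Continuity-corrected z = (R - 0.5 - E[R]) / SD[R] = (9 - 0.5 - 7.0000) / 1.6514 = 0.9083.
Step 5: Two-sided p-value via normal approximation = 2*(1 - Phi(|z|)) = 0.363722.
Step 6: alpha = 0.1. fail to reject H0.

R = 9, z = 0.9083, p = 0.363722, fail to reject H0.


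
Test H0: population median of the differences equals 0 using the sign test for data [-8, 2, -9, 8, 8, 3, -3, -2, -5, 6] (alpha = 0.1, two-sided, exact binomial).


Step 1: Discard zero differences. Original n = 10; n_eff = number of nonzero differences = 10.
Nonzero differences (with sign): -8, +2, -9, +8, +8, +3, -3, -2, -5, +6
Step 2: Count signs: positive = 5, negative = 5.
Step 3: Under H0: P(positive) = 0.5, so the number of positives S ~ Bin(10, 0.5).
Step 4: Two-sided exact p-value = sum of Bin(10,0.5) probabilities at or below the observed probability = 1.000000.
Step 5: alpha = 0.1. fail to reject H0.

n_eff = 10, pos = 5, neg = 5, p = 1.000000, fail to reject H0.


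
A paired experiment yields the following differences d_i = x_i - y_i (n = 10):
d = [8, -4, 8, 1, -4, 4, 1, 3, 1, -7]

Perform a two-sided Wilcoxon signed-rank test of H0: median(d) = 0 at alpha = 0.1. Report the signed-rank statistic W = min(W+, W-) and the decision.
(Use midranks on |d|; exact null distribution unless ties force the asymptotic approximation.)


Step 1: Drop any zero differences (none here) and take |d_i|.
|d| = [8, 4, 8, 1, 4, 4, 1, 3, 1, 7]
Step 2: Midrank |d_i| (ties get averaged ranks).
ranks: |8|->9.5, |4|->6, |8|->9.5, |1|->2, |4|->6, |4|->6, |1|->2, |3|->4, |1|->2, |7|->8
Step 3: Attach original signs; sum ranks with positive sign and with negative sign.
W+ = 9.5 + 9.5 + 2 + 6 + 2 + 4 + 2 = 35
W- = 6 + 6 + 8 = 20
(Check: W+ + W- = 55 should equal n(n+1)/2 = 55.)
Step 4: Test statistic W = min(W+, W-) = 20.
Step 5: Ties in |d|, so use the tie-corrected normal approximation.
        E[W] = n(n+1)/4 = 10*11/4 = 27.5.
        Tie groups: |d|=1 (t=3), |d|=4 (t=3), |d|=8 (t=2); sum(t^3 - t) = 54.
        Var[W] = n(n+1)(2n+1)/24 - sum(t^3-t)/48 = 2310/24 - 54/48 = 95.125.
        z = (W - E[W]) / sqrt(Var[W]) = (20 - 27.5) / 9.7532 = -0.7690.
        Two-sided p = 2*Phi(z) = 0.441906.
Step 6: alpha = 0.1. fail to reject H0.

W+ = 35, W- = 20, W = min = 20, p = 0.441906, fail to reject H0.


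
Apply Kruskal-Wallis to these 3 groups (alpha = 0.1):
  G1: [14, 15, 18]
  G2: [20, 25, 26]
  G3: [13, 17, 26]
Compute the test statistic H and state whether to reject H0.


Step 1: Combine all N = 9 observations and assign midranks.
sorted (value, group, rank): (13,G3,1), (14,G1,2), (15,G1,3), (17,G3,4), (18,G1,5), (20,G2,6), (25,G2,7), (26,G2,8.5), (26,G3,8.5)
Step 2: Sum ranks within each group.
R_1 = 10 (n_1 = 3)
R_2 = 21.5 (n_2 = 3)
R_3 = 13.5 (n_3 = 3)
Step 3: H = 12/(N(N+1)) * sum(R_i^2/n_i) - 3(N+1)
     = 12/(9*10) * (10^2/3 + 21.5^2/3 + 13.5^2/3) - 3*10
     = 0.133333 * 248.167 - 30
     = 3.088889.
Step 4: Ties present; correction factor C = 1 - 6/(9^3 - 9) = 0.991667. Corrected H = 3.088889 / 0.991667 = 3.114846.
Step 5: Under H0, H ~ chi^2(2); p-value = 0.210678.
Step 6: alpha = 0.1. fail to reject H0.

H = 3.1148, df = 2, p = 0.210678, fail to reject H0.


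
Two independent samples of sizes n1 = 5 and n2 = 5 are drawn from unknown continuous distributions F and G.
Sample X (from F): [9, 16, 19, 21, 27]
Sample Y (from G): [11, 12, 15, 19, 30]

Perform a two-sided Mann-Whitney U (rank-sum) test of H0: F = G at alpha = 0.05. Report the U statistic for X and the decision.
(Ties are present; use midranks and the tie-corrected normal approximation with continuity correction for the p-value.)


Step 1: Combine and sort all 10 observations; assign midranks.
sorted (value, group): (9,X), (11,Y), (12,Y), (15,Y), (16,X), (19,X), (19,Y), (21,X), (27,X), (30,Y)
ranks: 9->1, 11->2, 12->3, 15->4, 16->5, 19->6.5, 19->6.5, 21->8, 27->9, 30->10
Step 2: Rank sum for X: R1 = 1 + 5 + 6.5 + 8 + 9 = 29.5.
Step 3: U_X = R1 - n1(n1+1)/2 = 29.5 - 5*6/2 = 29.5 - 15 = 14.5.
       U_Y = n1*n2 - U_X = 25 - 14.5 = 10.5.
Step 4: Ties are present, so use the tie-corrected normal approximation (with continuity correction) for the p-value.
Step 5: p-value = 0.753298; compare to alpha = 0.05. fail to reject H0.

U_X = 14.5, p = 0.753298, fail to reject H0 at alpha = 0.05.


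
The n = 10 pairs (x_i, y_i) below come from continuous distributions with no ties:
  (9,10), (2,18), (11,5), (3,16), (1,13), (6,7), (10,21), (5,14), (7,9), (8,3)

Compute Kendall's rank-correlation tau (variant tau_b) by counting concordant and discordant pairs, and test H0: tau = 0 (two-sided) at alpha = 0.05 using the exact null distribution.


Step 1: Enumerate the 45 unordered pairs (i,j) with i<j and classify each by sign(x_j-x_i) * sign(y_j-y_i).
  (1,2):dx=-7,dy=+8->D; (1,3):dx=+2,dy=-5->D; (1,4):dx=-6,dy=+6->D; (1,5):dx=-8,dy=+3->D
  (1,6):dx=-3,dy=-3->C; (1,7):dx=+1,dy=+11->C; (1,8):dx=-4,dy=+4->D; (1,9):dx=-2,dy=-1->C
  (1,10):dx=-1,dy=-7->C; (2,3):dx=+9,dy=-13->D; (2,4):dx=+1,dy=-2->D; (2,5):dx=-1,dy=-5->C
  (2,6):dx=+4,dy=-11->D; (2,7):dx=+8,dy=+3->C; (2,8):dx=+3,dy=-4->D; (2,9):dx=+5,dy=-9->D
  (2,10):dx=+6,dy=-15->D; (3,4):dx=-8,dy=+11->D; (3,5):dx=-10,dy=+8->D; (3,6):dx=-5,dy=+2->D
  (3,7):dx=-1,dy=+16->D; (3,8):dx=-6,dy=+9->D; (3,9):dx=-4,dy=+4->D; (3,10):dx=-3,dy=-2->C
  (4,5):dx=-2,dy=-3->C; (4,6):dx=+3,dy=-9->D; (4,7):dx=+7,dy=+5->C; (4,8):dx=+2,dy=-2->D
  (4,9):dx=+4,dy=-7->D; (4,10):dx=+5,dy=-13->D; (5,6):dx=+5,dy=-6->D; (5,7):dx=+9,dy=+8->C
  (5,8):dx=+4,dy=+1->C; (5,9):dx=+6,dy=-4->D; (5,10):dx=+7,dy=-10->D; (6,7):dx=+4,dy=+14->C
  (6,8):dx=-1,dy=+7->D; (6,9):dx=+1,dy=+2->C; (6,10):dx=+2,dy=-4->D; (7,8):dx=-5,dy=-7->C
  (7,9):dx=-3,dy=-12->C; (7,10):dx=-2,dy=-18->C; (8,9):dx=+2,dy=-5->D; (8,10):dx=+3,dy=-11->D
  (9,10):dx=+1,dy=-6->D
Step 2: C = 16, D = 29, total pairs = 45.
Step 3: tau = (C - D)/(n(n-1)/2) = (16 - 29)/45 = -0.288889.
Step 4: Exact two-sided p-value (enumerate n! = 3628800 permutations of y under H0): p = 0.291248.
Step 5: alpha = 0.05. fail to reject H0.

tau_b = -0.2889 (C=16, D=29), p = 0.291248, fail to reject H0.


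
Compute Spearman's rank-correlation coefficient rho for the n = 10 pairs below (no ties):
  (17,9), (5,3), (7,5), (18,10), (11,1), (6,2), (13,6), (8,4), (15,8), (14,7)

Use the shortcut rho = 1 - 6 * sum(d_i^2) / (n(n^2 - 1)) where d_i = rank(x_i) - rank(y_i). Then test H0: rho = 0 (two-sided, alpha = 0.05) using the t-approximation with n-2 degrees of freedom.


Step 1: Rank x and y separately (midranks; no ties here).
rank(x): 17->9, 5->1, 7->3, 18->10, 11->5, 6->2, 13->6, 8->4, 15->8, 14->7
rank(y): 9->9, 3->3, 5->5, 10->10, 1->1, 2->2, 6->6, 4->4, 8->8, 7->7
Step 2: d_i = R_x(i) - R_y(i); compute d_i^2.
  (9-9)^2=0, (1-3)^2=4, (3-5)^2=4, (10-10)^2=0, (5-1)^2=16, (2-2)^2=0, (6-6)^2=0, (4-4)^2=0, (8-8)^2=0, (7-7)^2=0
sum(d^2) = 24.
Step 3: rho = 1 - 6*24 / (10*(10^2 - 1)) = 1 - 144/990 = 0.854545.
Step 4: Under H0, t = rho * sqrt((n-2)/(1-rho^2)) = 4.6537 ~ t(8).
Step 5: Two-sided p-value from the t-distribution with 8 df = 0.001637.
Step 6: alpha = 0.05. reject H0.

rho = 0.8545, p = 0.001637, reject H0 at alpha = 0.05.


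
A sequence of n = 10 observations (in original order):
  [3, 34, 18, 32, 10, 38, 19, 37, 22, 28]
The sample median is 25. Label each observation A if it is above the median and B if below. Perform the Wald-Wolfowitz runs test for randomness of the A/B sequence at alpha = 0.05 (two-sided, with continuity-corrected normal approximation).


Step 1: Compute median = 25; label A = above, B = below.
Labels in order: BABABABABA  (n_A = 5, n_B = 5)
Step 2: Count runs R = 10.
Step 3: Under H0 (random ordering), E[R] = 2*n_A*n_B/(n_A+n_B) + 1 = 2*5*5/10 + 1 = 6.0000.
        Var[R] = 2*n_A*n_B*(2*n_A*n_B - n_A - n_B) / ((n_A+n_B)^2 * (n_A+n_B-1)) = 2000/900 = 2.2222.
        SD[R] = 1.4907.
Step 4: Continuity-corrected z = (R - 0.5 - E[R]) / SD[R] = (10 - 0.5 - 6.0000) / 1.4907 = 2.3479.
Step 5: Two-sided p-value via normal approximation = 2*(1 - Phi(|z|)) = 0.018881.
Step 6: alpha = 0.05. reject H0.

R = 10, z = 2.3479, p = 0.018881, reject H0.


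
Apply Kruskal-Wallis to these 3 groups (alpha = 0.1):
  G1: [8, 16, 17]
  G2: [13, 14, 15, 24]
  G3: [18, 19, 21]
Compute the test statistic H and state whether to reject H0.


Step 1: Combine all N = 10 observations and assign midranks.
sorted (value, group, rank): (8,G1,1), (13,G2,2), (14,G2,3), (15,G2,4), (16,G1,5), (17,G1,6), (18,G3,7), (19,G3,8), (21,G3,9), (24,G2,10)
Step 2: Sum ranks within each group.
R_1 = 12 (n_1 = 3)
R_2 = 19 (n_2 = 4)
R_3 = 24 (n_3 = 3)
Step 3: H = 12/(N(N+1)) * sum(R_i^2/n_i) - 3(N+1)
     = 12/(10*11) * (12^2/3 + 19^2/4 + 24^2/3) - 3*11
     = 0.109091 * 330.25 - 33
     = 3.027273.
Step 4: No ties, so H is used without correction.
Step 5: Under H0, H ~ chi^2(2); p-value = 0.220108.
Step 6: alpha = 0.1. fail to reject H0.

H = 3.0273, df = 2, p = 0.220108, fail to reject H0.


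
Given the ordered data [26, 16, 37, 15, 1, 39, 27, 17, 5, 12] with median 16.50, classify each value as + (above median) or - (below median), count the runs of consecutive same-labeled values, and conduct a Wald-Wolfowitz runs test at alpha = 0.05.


Step 1: Compute median = 16.50; label A = above, B = below.
Labels in order: ABABBAAABB  (n_A = 5, n_B = 5)
Step 2: Count runs R = 6.
Step 3: Under H0 (random ordering), E[R] = 2*n_A*n_B/(n_A+n_B) + 1 = 2*5*5/10 + 1 = 6.0000.
        Var[R] = 2*n_A*n_B*(2*n_A*n_B - n_A - n_B) / ((n_A+n_B)^2 * (n_A+n_B-1)) = 2000/900 = 2.2222.
        SD[R] = 1.4907.
Step 4: R = E[R], so z = 0 with no continuity correction.
Step 5: Two-sided p-value via normal approximation = 2*(1 - Phi(|z|)) = 1.000000.
Step 6: alpha = 0.05. fail to reject H0.

R = 6, z = 0.0000, p = 1.000000, fail to reject H0.


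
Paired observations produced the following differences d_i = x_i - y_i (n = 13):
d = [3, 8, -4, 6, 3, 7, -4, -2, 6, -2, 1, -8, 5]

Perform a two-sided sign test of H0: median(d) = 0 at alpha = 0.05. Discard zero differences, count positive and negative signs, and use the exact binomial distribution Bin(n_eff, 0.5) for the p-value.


Step 1: Discard zero differences. Original n = 13; n_eff = number of nonzero differences = 13.
Nonzero differences (with sign): +3, +8, -4, +6, +3, +7, -4, -2, +6, -2, +1, -8, +5
Step 2: Count signs: positive = 8, negative = 5.
Step 3: Under H0: P(positive) = 0.5, so the number of positives S ~ Bin(13, 0.5).
Step 4: Two-sided exact p-value = sum of Bin(13,0.5) probabilities at or below the observed probability = 0.581055.
Step 5: alpha = 0.05. fail to reject H0.

n_eff = 13, pos = 8, neg = 5, p = 0.581055, fail to reject H0.


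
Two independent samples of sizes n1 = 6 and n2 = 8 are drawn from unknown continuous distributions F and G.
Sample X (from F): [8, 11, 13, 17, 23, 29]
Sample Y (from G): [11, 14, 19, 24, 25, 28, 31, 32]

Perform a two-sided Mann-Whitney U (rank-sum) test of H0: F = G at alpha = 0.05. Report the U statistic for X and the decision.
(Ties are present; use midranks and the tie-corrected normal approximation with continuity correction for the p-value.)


Step 1: Combine and sort all 14 observations; assign midranks.
sorted (value, group): (8,X), (11,X), (11,Y), (13,X), (14,Y), (17,X), (19,Y), (23,X), (24,Y), (25,Y), (28,Y), (29,X), (31,Y), (32,Y)
ranks: 8->1, 11->2.5, 11->2.5, 13->4, 14->5, 17->6, 19->7, 23->8, 24->9, 25->10, 28->11, 29->12, 31->13, 32->14
Step 2: Rank sum for X: R1 = 1 + 2.5 + 4 + 6 + 8 + 12 = 33.5.
Step 3: U_X = R1 - n1(n1+1)/2 = 33.5 - 6*7/2 = 33.5 - 21 = 12.5.
       U_Y = n1*n2 - U_X = 48 - 12.5 = 35.5.
Step 4: Ties are present, so use the tie-corrected normal approximation (with continuity correction) for the p-value.
Step 5: p-value = 0.155126; compare to alpha = 0.05. fail to reject H0.

U_X = 12.5, p = 0.155126, fail to reject H0 at alpha = 0.05.


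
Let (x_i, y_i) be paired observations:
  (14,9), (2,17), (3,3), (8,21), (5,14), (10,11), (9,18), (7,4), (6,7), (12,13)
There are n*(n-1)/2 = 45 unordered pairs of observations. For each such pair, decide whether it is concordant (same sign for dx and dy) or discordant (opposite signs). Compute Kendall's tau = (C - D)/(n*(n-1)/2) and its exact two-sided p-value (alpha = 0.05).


Step 1: Enumerate the 45 unordered pairs (i,j) with i<j and classify each by sign(x_j-x_i) * sign(y_j-y_i).
  (1,2):dx=-12,dy=+8->D; (1,3):dx=-11,dy=-6->C; (1,4):dx=-6,dy=+12->D; (1,5):dx=-9,dy=+5->D
  (1,6):dx=-4,dy=+2->D; (1,7):dx=-5,dy=+9->D; (1,8):dx=-7,dy=-5->C; (1,9):dx=-8,dy=-2->C
  (1,10):dx=-2,dy=+4->D; (2,3):dx=+1,dy=-14->D; (2,4):dx=+6,dy=+4->C; (2,5):dx=+3,dy=-3->D
  (2,6):dx=+8,dy=-6->D; (2,7):dx=+7,dy=+1->C; (2,8):dx=+5,dy=-13->D; (2,9):dx=+4,dy=-10->D
  (2,10):dx=+10,dy=-4->D; (3,4):dx=+5,dy=+18->C; (3,5):dx=+2,dy=+11->C; (3,6):dx=+7,dy=+8->C
  (3,7):dx=+6,dy=+15->C; (3,8):dx=+4,dy=+1->C; (3,9):dx=+3,dy=+4->C; (3,10):dx=+9,dy=+10->C
  (4,5):dx=-3,dy=-7->C; (4,6):dx=+2,dy=-10->D; (4,7):dx=+1,dy=-3->D; (4,8):dx=-1,dy=-17->C
  (4,9):dx=-2,dy=-14->C; (4,10):dx=+4,dy=-8->D; (5,6):dx=+5,dy=-3->D; (5,7):dx=+4,dy=+4->C
  (5,8):dx=+2,dy=-10->D; (5,9):dx=+1,dy=-7->D; (5,10):dx=+7,dy=-1->D; (6,7):dx=-1,dy=+7->D
  (6,8):dx=-3,dy=-7->C; (6,9):dx=-4,dy=-4->C; (6,10):dx=+2,dy=+2->C; (7,8):dx=-2,dy=-14->C
  (7,9):dx=-3,dy=-11->C; (7,10):dx=+3,dy=-5->D; (8,9):dx=-1,dy=+3->D; (8,10):dx=+5,dy=+9->C
  (9,10):dx=+6,dy=+6->C
Step 2: C = 23, D = 22, total pairs = 45.
Step 3: tau = (C - D)/(n(n-1)/2) = (23 - 22)/45 = 0.022222.
Step 4: Exact two-sided p-value (enumerate n! = 3628800 permutations of y under H0): p = 1.000000.
Step 5: alpha = 0.05. fail to reject H0.

tau_b = 0.0222 (C=23, D=22), p = 1.000000, fail to reject H0.
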